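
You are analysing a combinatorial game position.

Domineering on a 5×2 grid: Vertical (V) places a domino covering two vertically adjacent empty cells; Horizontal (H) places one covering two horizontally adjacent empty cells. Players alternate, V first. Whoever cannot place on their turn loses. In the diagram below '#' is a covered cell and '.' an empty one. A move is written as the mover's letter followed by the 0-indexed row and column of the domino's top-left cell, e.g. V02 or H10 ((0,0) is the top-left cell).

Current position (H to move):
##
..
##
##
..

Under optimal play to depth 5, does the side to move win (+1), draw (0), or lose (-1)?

value(##/../##/##/.., H) = +1

p1 H@[##/../##/##/..]: H10[##/##/##/##/..]+1* H40[##/../##/##/##]+1
p2 V@[##/##/##/##/..] terminal -1; root [##/../##/##/..] d5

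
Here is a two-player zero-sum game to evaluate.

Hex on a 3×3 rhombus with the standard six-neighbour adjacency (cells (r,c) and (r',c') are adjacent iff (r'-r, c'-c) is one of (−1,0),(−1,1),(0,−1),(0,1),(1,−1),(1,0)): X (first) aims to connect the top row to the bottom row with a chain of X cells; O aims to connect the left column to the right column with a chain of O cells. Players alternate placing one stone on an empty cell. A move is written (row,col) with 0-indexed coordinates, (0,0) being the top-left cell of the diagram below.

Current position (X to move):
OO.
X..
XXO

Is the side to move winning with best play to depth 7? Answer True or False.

X winning at [OO./X../XXO]: True

p1 X@[OO./X../XXO]: (0,2)[OOX/X../XXO]+1* (1,1)[OO./XX./XXO]-1 (1,2)[OO./X.X/XXO]-1
p2 O@[OOX/X../XXO]: (1,1)[OOX/XO./XXO]-1* (1,2)[OOX/X.O/XXO]-1
p3 X@[OOX/XO./XXO]: (1,2)[OOX/XOX/XXO]+1*
p4 O@[OOX/XOX/XXO] terminal -1; root [OO./X../XXO] d7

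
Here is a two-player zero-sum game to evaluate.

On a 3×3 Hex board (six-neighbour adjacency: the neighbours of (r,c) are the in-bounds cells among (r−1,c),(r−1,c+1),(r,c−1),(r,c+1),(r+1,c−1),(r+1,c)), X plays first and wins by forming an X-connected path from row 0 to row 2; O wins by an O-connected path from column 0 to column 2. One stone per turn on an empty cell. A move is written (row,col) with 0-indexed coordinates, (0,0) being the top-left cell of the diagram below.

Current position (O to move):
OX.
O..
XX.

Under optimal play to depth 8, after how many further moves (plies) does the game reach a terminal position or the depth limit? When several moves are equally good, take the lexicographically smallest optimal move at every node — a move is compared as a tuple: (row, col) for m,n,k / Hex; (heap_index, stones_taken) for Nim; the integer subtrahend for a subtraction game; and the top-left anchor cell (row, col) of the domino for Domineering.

PV length from [OX./O../XX.]: 3 plies

ply 1, O at OX./O../XX. | (0,2)=-1→OXO/O../XX.; (1,1)=+1→OX./OO./XX.*; (1,2)=-1→OX./O.O/XX.; (2,2)=-1→OX./O../XXO
ply 2, X at OX./OO./XX. | (0,2)=-1→OXX/OO./XX.*; (1,2)=-1→OX./OOX/XX.; (2,2)=-1→OX./OO./XXX
ply 3, O at OXX/OO./XX. | (1,2)=+1→OXX/OOO/XX.*; (2,2)=-1→OXX/OO./XXO
ply 4: OXX/OOO/XX. is terminal -1 (X); from OX./O../XX. depth 8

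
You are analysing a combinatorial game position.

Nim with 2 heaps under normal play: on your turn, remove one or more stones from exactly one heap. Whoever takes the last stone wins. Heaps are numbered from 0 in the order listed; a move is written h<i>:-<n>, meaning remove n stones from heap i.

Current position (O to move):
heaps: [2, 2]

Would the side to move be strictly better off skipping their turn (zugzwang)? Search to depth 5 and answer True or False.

ply 1, O at (2,2) | h0:-1=-1→(1,2)*; h0:-2=-1→(0,2); h1:-1=-1→(2,1); h1:-2=-1→(2,0)
ply 2, X at (1,2) | h0:-1=-1→(0,2); h1:-1=+1→(1,1)*; h1:-2=-1→(1,0)
ply 3, O at (1,1) | h0:-1=-1→(0,1)*; h1:-1=-1→(1,0)
ply 4, X at (0,1) | h1:-1=+1→(0,0)*
ply 5: (0,0) is terminal -1 (O); from (2,2) depth 5
suppose O passes — search the same position with X to move:
pass> ply 1, X at (2,2) | h0:-1=-1→(1,2)*; h0:-2=-1→(0,2); h1:-1=-1→(2,1); h1:-2=-1→(2,0)
pass> ply 2, O at (1,2) | h0:-1=-1→(0,2); h1:-1=+1→(1,1)*; h1:-2=-1→(1,0)
pass> ply 3, X at (1,1) | h0:-1=-1→(0,1)*; h1:-1=-1→(1,0)
pass> ply 4, O at (0,1) | h1:-1=+1→(0,0)*
pass> ply 5: (0,0) is terminal -1 (X); from (2,2) depth 5
for O: play -1, pass +1

zugzwang((2,2), O) = True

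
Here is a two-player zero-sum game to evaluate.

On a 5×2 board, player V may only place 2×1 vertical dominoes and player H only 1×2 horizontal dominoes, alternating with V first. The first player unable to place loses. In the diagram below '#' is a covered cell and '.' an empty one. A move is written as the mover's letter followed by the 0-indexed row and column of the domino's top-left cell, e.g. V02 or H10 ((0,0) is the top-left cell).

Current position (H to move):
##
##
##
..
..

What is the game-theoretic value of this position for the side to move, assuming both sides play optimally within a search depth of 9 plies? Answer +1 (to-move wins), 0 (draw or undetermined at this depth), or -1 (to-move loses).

p1 H@[##/##/##/../..]: H30[##/##/##/##/..]+1* H40[##/##/##/../##]+1
p2 V@[##/##/##/##/..] terminal -1; root [##/##/##/../..] d9

value(##/##/##/../.., H) = +1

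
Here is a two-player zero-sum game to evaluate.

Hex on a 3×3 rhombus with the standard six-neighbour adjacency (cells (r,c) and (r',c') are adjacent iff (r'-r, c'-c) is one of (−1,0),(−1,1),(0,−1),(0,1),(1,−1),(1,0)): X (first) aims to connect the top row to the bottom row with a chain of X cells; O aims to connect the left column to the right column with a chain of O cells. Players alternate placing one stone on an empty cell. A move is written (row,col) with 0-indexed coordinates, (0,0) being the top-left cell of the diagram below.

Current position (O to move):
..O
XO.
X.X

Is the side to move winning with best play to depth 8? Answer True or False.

ply 1, O at ..O/XO./X.X | (0,0)=-1→O.O/XO./X.X*; (0,1)=-1→.OO/XO./X.X; (1,2)=-1→..O/XOO/X.X; (2,1)=-1→..O/XO./XOX
ply 2, X at O.O/XO./X.X | (0,1)=+1→OXO/XO./X.X*; (1,2)=-1→O.O/XOX/X.X; (2,1)=-1→O.O/XO./XXX
ply 3: OXO/XO./X.X is terminal -1 (O); from ..O/XO./X.X depth 8

O winning at [..O/XO./X.X]: False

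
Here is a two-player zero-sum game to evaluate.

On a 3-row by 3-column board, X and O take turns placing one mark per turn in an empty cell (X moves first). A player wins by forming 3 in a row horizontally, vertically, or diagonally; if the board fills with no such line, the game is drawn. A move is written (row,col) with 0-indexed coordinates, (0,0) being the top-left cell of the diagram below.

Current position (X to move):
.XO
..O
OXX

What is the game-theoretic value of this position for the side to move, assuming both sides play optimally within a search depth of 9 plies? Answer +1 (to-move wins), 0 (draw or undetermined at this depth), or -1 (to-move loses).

[.XO/..O/OXX] X move#1: (0,0):-1/XXO/..O/OXX, (1,0):-1/.XO/X.O/OXX, (1,1):+1/.XO/.XO/OXX*
[.XO/.XO/OXX] end (terminal -1, O#2); searched .XO/..O/OXX to 9

value(.XO/..O/OXX, X) = +1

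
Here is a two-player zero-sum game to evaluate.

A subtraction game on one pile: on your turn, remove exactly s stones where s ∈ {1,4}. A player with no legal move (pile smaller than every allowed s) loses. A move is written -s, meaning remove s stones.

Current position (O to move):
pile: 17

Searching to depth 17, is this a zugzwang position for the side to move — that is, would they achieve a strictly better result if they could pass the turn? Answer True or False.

zugzwang(17, O) = True

[17] O move#1: -1:-1/16*, -4:-1/13
[16] X move#2: -1:+1/15*, -4:+1/12
[15] O move#3: -1:-1/14*, -4:-1/11
[14] X move#4: -1:-1/13, -4:+1/10*
[10] O move#5: -1:-1/9*, -4:-1/6
[9] X move#6: -1:-1/8, -4:+1/5*
[5] O move#7: -1:-1/4*, -4:-1/1
[4] X move#8: -1:-1/3, -4:+1/0*
[0] end (terminal -1, O#9); searched 17 to 17
pass branch (X moves first from the same position):
  | [17] X move#1: -1:-1/16*, -4:-1/13
  | [16] O move#2: -1:+1/15*, -4:+1/12
  | [15] X move#3: -1:-1/14*, -4:-1/11
  | [14] O move#4: -1:-1/13, -4:+1/10*
  | [10] X move#5: -1:-1/9*, -4:-1/6
  | [9] O move#6: -1:-1/8, -4:+1/5*
  | [5] X move#7: -1:-1/4*, -4:-1/1
  | [4] O move#8: -1:-1/3, -4:+1/0*
  | [0] end (terminal -1, X#9); searched 17 to 17
O moving scores -1; O passing scores +1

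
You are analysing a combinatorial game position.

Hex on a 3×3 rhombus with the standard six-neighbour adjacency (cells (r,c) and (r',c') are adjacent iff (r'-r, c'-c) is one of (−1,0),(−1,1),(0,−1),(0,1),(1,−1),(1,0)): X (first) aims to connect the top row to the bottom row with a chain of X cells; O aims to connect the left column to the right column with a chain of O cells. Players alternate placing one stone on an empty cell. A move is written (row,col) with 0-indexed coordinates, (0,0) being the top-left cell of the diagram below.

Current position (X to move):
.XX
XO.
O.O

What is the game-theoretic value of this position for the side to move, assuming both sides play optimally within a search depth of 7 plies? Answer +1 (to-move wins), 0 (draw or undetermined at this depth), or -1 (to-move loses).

ply 1, X at .XX/XO./O.O | (0,0)=-1→XXX/XO./O.O*; (1,2)=-1→.XX/XOX/O.O; (2,1)=-1→.XX/XO./OXO
ply 2, O at XXX/XO./O.O | (1,2)=+1→XXX/XOO/O.O*; (2,1)=+1→XXX/XO./OOO
ply 3: XXX/XOO/O.O is terminal -1 (X); from .XX/XO./O.O depth 7

value(.XX/XO./O.O, X) = -1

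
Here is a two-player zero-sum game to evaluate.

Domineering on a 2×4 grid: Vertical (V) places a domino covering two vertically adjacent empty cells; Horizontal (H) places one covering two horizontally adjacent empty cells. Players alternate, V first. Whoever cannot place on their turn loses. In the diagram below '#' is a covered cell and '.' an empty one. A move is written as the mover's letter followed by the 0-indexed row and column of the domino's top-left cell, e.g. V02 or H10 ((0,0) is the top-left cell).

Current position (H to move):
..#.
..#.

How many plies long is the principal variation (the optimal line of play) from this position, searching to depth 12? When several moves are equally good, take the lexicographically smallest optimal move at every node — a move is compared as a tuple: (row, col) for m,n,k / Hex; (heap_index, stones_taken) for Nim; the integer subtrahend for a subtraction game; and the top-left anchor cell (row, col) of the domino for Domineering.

PV length from [..#./..#.]: 3 plies

[..#./..#.] H move#1: H00:+1/###./..#.*, H10:+1/..#./###.
[###./..#.] V move#2: V03:-1/####/..##*
[####/..##] H move#3: H10:+1/####/####*
[####/####] end (terminal -1, V#4); searched ..#./..#. to 12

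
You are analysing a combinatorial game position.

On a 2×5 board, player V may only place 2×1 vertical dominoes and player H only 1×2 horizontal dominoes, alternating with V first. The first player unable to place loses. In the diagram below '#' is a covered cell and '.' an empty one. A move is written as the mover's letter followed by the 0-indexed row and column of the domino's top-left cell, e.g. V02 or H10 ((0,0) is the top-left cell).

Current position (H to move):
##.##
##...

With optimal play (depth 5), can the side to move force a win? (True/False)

H winning at [##.##/##...]: True

ply 1, H at ##.##/##... | H12=+1→##.##/####.*; H13=-1→##.##/##.##
ply 2: ##.##/####. is terminal -1 (V); from ##.##/##... depth 5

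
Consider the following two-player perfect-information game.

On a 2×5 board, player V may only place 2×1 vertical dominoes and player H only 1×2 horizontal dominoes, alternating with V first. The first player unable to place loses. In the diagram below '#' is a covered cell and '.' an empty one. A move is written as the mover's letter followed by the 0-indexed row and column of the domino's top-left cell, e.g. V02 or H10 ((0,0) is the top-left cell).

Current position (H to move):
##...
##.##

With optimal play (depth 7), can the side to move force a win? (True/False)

ply 1, H at ##.../##.## | H02=+1→####./##.##*; H03=-1→##.##/##.##
ply 2: ####./##.## is terminal -1 (V); from ##.../##.## depth 7

H winning at [##.../##.##]: True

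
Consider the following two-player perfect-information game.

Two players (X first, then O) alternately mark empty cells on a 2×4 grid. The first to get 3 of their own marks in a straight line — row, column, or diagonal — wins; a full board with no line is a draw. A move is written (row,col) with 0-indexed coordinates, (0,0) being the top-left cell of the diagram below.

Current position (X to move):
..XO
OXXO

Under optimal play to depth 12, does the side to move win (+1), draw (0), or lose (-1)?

value(..XO/OXXO, X) = 0

p1 X@[..XO/OXXO]: (0,0)[X.XO/OXXO]+0* (0,1)[.XXO/OXXO]+0
p2 O@[X.XO/OXXO]: (0,1)[XOXO/OXXO]+0*
p3 X@[XOXO/OXXO] terminal +0; root [..XO/OXXO] d12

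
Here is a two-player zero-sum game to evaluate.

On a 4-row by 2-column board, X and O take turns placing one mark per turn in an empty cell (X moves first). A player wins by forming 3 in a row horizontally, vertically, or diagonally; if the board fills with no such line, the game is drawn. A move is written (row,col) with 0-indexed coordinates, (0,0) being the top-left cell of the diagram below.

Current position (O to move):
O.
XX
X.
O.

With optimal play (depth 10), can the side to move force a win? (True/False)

[O./XX/X./O.] O move#1: (0,1):+0/OO/XX/X./O.*, (2,1):+0/O./XX/XO/O., (3,1):+0/O./XX/X./OO
[OO/XX/X./O.] X move#2: (2,1):+0/OO/XX/XX/O.*, (3,1):+0/OO/XX/X./OX
[OO/XX/XX/O.] O move#3: (3,1):+0/OO/XX/XX/OO*
[OO/XX/XX/OO] end (terminal +0, X#4); searched O./XX/X./O. to 10

O winning at [O./XX/X./O.]: False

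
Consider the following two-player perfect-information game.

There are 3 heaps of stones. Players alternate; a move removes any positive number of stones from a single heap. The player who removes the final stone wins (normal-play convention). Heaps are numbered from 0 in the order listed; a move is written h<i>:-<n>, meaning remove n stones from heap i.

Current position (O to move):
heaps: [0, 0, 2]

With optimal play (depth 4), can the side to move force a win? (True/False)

ply 1, O at (0,0,2) | h2:-1=-1→(0,0,1); h2:-2=+1→(0,0,0)*
ply 2: (0,0,0) is terminal -1 (X); from (0,0,2) depth 4

O winning at [(0,0,2)]: True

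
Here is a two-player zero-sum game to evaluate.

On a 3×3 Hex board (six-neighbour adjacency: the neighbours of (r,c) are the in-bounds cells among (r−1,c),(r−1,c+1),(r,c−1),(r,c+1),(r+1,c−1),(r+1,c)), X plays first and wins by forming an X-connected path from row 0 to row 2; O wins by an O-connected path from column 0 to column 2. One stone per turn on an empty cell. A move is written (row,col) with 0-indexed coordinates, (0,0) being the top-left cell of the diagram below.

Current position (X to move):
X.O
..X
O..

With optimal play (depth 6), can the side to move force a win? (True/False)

X winning at [X.O/..X/O..]: True

[X.O/..X/O..] X move#1: (0,1):-1/XXO/..X/O.., (1,0):-1/X.O/X.X/O.., (1,1):+1/X.O/.XX/O..*, (2,1):-1/X.O/..X/OX., (2,2):-1/X.O/..X/O.X
[X.O/.XX/O..] O move#2: (0,1):-1/XOO/.XX/O..*, (1,0):-1/X.O/OXX/O.., (2,1):-1/X.O/.XX/OO., (2,2):-1/X.O/.XX/O.O
[XOO/.XX/O..] X move#3: (1,0):+1/XOO/XXX/O..*, (2,1):-1/XOO/.XX/OX., (2,2):-1/XOO/.XX/O.X
[XOO/XXX/O..] O move#4: (2,1):-1/XOO/XXX/OO.*, (2,2):-1/XOO/XXX/O.O
[XOO/XXX/OO.] X move#5: (2,2):+1/XOO/XXX/OOX*
[XOO/XXX/OOX] end (terminal -1, O#6); searched X.O/..X/O.. to 6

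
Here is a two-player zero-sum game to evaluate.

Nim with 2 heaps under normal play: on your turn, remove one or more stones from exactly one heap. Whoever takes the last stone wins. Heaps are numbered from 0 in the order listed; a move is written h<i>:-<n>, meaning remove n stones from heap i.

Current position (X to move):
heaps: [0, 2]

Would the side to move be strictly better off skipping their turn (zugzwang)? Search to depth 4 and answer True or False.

[(0,2)] X move#1: h1:-1:-1/(0,1), h1:-2:+1/(0,0)*
[(0,0)] end (terminal -1, O#2); searched (0,2) to 4
if X skipped the turn, O would face:
~ [(0,2)] O move#1: h1:-1:-1/(0,1), h1:-2:+1/(0,0)*
~ [(0,0)] end (terminal -1, X#2); searched (0,2) to 4
compare (X): move=+1 vs pass=-1

zugzwang((0,2), X) = False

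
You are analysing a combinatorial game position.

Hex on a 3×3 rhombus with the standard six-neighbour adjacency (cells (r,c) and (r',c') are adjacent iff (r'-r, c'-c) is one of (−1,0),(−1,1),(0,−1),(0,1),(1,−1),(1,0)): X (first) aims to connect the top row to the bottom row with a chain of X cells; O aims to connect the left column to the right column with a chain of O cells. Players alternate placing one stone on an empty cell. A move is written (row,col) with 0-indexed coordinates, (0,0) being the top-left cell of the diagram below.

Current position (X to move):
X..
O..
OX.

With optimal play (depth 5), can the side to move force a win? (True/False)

p1 X@[X../O../OX.]: (0,1)[XX./O../OX.]-1 (0,2)[X.X/O../OX.]+1* (1,1)[X../OX./OX.]+1 (1,2)[X../O.X/OX.]-1 (2,2)[X../O../OXX]-1
p2 O@[X.X/O../OX.]: (0,1)[XOX/O../OX.]-1* (1,1)[X.X/OO./OX.]-1 (1,2)[X.X/O.O/OX.]-1 (2,2)[X.X/O../OXO]-1
p3 X@[XOX/O../OX.]: (1,1)[XOX/OX./OX.]+1* (1,2)[XOX/O.X/OX.]+1 (2,2)[XOX/O../OXX]+1
p4 O@[XOX/OX./OX.] terminal -1; root [X../O../OX.] d5

X winning at [X../O../OX.]: True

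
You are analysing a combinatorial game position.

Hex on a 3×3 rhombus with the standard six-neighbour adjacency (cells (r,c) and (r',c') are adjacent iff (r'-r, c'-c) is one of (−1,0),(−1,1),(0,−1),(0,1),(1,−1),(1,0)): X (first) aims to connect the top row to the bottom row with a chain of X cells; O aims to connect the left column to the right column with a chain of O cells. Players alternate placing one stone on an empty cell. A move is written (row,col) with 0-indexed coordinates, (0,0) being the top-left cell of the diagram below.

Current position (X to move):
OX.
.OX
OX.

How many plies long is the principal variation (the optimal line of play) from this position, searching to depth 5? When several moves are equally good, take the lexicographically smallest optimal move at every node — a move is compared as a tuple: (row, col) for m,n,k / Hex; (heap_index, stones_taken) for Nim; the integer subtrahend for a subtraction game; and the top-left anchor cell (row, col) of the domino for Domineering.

PV length from [OX./.OX/OX.]: 1 ply

p1 X@[OX./.OX/OX.]: (0,2)[OXX/.OX/OX.]+1* (1,0)[OX./XOX/OX.]-1 (2,2)[OX./.OX/OXX]-1
p2 O@[OXX/.OX/OX.] terminal -1; root [OX./.OX/OX.] d5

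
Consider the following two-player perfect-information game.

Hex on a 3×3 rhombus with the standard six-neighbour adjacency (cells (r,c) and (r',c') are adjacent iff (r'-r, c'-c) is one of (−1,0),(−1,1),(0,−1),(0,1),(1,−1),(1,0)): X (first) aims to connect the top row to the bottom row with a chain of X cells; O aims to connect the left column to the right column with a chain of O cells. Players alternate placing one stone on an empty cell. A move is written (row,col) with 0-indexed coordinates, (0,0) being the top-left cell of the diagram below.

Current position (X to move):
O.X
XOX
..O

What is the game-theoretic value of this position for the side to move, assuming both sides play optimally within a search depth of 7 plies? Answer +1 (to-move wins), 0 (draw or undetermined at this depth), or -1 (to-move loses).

p1 X@[O.X/XOX/..O]: (0,1)[OXX/XOX/..O]+1* (2,0)[O.X/XOX/X.O]+1 (2,1)[O.X/XOX/.XO]+1
p2 O@[OXX/XOX/..O]: (2,0)[OXX/XOX/O.O]-1* (2,1)[OXX/XOX/.OO]-1
p3 X@[OXX/XOX/O.O]: (2,1)[OXX/XOX/OXO]+1*
p4 O@[OXX/XOX/OXO] terminal -1; root [O.X/XOX/..O] d7

value(O.X/XOX/..O, X) = +1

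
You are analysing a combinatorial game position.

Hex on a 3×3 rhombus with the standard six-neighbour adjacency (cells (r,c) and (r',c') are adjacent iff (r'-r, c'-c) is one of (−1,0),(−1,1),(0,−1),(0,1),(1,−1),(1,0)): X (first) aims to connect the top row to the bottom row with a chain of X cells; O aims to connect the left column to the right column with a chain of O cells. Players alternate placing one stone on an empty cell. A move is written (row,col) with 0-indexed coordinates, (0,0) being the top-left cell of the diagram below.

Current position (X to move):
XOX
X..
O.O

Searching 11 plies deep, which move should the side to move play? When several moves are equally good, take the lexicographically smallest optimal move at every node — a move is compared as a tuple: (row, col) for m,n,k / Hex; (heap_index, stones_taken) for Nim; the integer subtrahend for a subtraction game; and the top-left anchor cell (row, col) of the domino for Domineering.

X's best at [XOX/X../O.O]: (2,1)

ply 1, X at XOX/X../O.O | (1,1)=-1→XOX/XX./O.O; (1,2)=-1→XOX/X.X/O.O; (2,1)=+1→XOX/X../OXO*
ply 2, O at XOX/X../OXO | (1,1)=-1→XOX/XO./OXO*; (1,2)=-1→XOX/X.O/OXO
ply 3, X at XOX/XO./OXO | (1,2)=+1→XOX/XOX/OXO*
ply 4: XOX/XOX/OXO is terminal -1 (O); from XOX/X../O.O depth 11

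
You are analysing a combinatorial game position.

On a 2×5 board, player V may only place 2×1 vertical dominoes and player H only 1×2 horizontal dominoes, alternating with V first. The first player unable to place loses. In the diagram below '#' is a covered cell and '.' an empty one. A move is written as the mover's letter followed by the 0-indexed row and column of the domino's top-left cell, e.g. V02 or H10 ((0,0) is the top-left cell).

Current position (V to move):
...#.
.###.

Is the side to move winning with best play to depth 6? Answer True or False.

p1 V@[...#./.###.]: V00[#..#./####.]+1* V04[...##/.####]-1
p2 H@[#..#./####.]: H01[####./####.]-1*
p3 V@[####./####.]: V04[#####/#####]+1*
p4 H@[#####/#####] terminal -1; root [...#./.###.] d6

V winning at [...#./.###.]: True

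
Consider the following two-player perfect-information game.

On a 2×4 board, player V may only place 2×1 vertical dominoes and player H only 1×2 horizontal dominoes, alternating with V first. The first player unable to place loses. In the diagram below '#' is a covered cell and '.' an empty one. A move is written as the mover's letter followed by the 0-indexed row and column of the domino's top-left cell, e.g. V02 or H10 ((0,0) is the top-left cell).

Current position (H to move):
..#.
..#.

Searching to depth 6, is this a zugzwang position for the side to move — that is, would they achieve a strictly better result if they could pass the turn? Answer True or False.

zugzwang(..#./..#., H) = False

p1 H@[..#./..#.]: H00[###./..#.]+1* H10[..#./###.]+1
p2 V@[###./..#.]: V03[####/..##]-1*
p3 H@[####/..##]: H10[####/####]+1*
p4 V@[####/####] terminal -1; root [..#./..#.] d6
if H skipped the turn, V would face:
~ p1 V@[..#./..#.]: V00[#.#./#.#.]+1* V01[.##./.##.]+1 V03[..##/..##]-1
~ p2 H@[#.#./#.#.] terminal -1; root [..#./..#.] d6
compare (H): move=+1 vs pass=-1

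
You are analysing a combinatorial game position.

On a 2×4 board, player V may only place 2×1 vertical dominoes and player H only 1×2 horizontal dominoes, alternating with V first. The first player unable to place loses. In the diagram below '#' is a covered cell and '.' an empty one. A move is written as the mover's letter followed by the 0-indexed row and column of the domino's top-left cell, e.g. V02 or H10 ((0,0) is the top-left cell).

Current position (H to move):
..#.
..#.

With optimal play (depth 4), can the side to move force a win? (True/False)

H winning at [..#./..#.]: True

p1 H@[..#./..#.]: H00[###./..#.]+1* H10[..#./###.]+1
p2 V@[###./..#.]: V03[####/..##]-1*
p3 H@[####/..##]: H10[####/####]+1*
p4 V@[####/####] terminal -1; root [..#./..#.] d4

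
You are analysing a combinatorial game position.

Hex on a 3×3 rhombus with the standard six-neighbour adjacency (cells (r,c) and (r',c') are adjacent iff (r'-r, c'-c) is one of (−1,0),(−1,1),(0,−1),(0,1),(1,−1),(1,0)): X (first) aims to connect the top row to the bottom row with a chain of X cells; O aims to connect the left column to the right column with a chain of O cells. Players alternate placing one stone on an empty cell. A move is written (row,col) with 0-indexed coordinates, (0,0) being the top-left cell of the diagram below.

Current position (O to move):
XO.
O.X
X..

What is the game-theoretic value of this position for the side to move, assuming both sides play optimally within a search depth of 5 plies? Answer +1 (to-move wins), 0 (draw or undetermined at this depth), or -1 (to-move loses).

value(XO./O.X/X.., O) = +1

[XO./O.X/X..] O move#1: (0,2):+1/XOO/O.X/X..*, (1,1):-1/XO./OOX/X.., (2,1):-1/XO./O.X/XO., (2,2):-1/XO./O.X/X.O
[XOO/O.X/X..] end (terminal -1, X#2); searched XO./O.X/X.. to 5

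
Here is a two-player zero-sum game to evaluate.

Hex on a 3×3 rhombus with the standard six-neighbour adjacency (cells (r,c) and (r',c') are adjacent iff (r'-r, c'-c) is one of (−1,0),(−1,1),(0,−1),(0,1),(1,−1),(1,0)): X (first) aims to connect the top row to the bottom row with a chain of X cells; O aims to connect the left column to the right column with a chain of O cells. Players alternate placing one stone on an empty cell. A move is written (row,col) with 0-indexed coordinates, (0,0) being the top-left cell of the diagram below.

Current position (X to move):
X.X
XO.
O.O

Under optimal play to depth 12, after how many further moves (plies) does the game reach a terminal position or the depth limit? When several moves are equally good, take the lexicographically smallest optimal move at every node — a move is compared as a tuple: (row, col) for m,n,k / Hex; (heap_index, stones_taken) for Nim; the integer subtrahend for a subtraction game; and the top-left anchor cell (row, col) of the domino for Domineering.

ply 1, X at X.X/XO./O.O | (0,1)=-1→XXX/XO./O.O*; (1,2)=-1→X.X/XOX/O.O; (2,1)=-1→X.X/XO./OXO
ply 2, O at XXX/XO./O.O | (1,2)=+1→XXX/XOO/O.O*; (2,1)=+1→XXX/XO./OOO
ply 3: XXX/XOO/O.O is terminal -1 (X); from X.X/XO./O.O depth 12

PV length from [X.X/XO./O.O]: 2 plies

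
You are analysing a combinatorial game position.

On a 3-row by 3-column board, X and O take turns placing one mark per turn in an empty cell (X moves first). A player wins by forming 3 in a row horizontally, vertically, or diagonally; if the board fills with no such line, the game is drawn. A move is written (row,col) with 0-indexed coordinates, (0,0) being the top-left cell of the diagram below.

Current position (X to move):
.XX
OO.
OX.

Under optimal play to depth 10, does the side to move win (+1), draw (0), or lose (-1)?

value(.XX/OO./OX., X) = +1

p1 X@[.XX/OO./OX.]: (0,0)[XXX/OO./OX.]+1* (1,2)[.XX/OOX/OX.]-1 (2,2)[.XX/OO./OXX]-1
p2 O@[XXX/OO./OX.] terminal -1; root [.XX/OO./OX.] d10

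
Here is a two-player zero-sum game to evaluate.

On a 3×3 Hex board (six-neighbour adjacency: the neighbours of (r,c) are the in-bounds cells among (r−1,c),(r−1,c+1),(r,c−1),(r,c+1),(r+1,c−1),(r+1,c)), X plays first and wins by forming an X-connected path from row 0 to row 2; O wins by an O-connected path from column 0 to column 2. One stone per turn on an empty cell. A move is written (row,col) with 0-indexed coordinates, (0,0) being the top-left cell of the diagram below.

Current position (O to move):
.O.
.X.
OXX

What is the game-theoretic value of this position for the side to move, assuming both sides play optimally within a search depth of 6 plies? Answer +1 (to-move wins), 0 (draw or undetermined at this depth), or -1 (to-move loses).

value(.O./.X./OXX, O) = +1

p1 O@[.O./.X./OXX]: (0,0)[OO./.X./OXX]-1 (0,2)[.OO/.X./OXX]+1* (1,0)[.O./OX./OXX]-1 (1,2)[.O./.XO/OXX]-1
p2 X@[.OO/.X./OXX]: (0,0)[XOO/.X./OXX]-1* (1,0)[.OO/XX./OXX]-1 (1,2)[.OO/.XX/OXX]-1
p3 O@[XOO/.X./OXX]: (1,0)[XOO/OX./OXX]+1* (1,2)[XOO/.XO/OXX]-1
p4 X@[XOO/OX./OXX] terminal -1; root [.O./.X./OXX] d6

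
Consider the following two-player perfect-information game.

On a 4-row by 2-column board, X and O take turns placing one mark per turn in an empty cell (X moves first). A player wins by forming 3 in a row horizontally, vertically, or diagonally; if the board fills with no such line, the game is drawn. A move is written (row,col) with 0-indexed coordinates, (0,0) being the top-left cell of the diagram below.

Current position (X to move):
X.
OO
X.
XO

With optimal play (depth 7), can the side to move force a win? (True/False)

ply 1, X at X./OO/X./XO | (0,1)=-1→XX/OO/X./XO; (2,1)=+0→X./OO/XX/XO*
ply 2, O at X./OO/XX/XO | (0,1)=+0→XO/OO/XX/XO*
ply 3: XO/OO/XX/XO is terminal +0 (X); from X./OO/X./XO depth 7

X winning at [X./OO/X./XO]: False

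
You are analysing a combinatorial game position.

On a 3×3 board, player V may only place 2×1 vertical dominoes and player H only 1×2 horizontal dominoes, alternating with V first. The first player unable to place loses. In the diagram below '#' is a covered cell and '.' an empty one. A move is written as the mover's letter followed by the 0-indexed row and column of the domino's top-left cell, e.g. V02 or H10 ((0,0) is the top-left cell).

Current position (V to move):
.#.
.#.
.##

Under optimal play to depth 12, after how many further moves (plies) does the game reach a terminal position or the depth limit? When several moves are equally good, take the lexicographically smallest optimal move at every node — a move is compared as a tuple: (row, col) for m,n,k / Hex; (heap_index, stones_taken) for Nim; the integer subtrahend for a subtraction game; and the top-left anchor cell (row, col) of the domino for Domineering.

ply 1, V at .#./.#./.## | V00=+1→##./##./.##*; V02=+1→.##/.##/.##; V10=+1→.#./##./###
ply 2: ##./##./.## is terminal -1 (H); from .#./.#./.## depth 12

PV length from [.#./.#./.##]: 1 ply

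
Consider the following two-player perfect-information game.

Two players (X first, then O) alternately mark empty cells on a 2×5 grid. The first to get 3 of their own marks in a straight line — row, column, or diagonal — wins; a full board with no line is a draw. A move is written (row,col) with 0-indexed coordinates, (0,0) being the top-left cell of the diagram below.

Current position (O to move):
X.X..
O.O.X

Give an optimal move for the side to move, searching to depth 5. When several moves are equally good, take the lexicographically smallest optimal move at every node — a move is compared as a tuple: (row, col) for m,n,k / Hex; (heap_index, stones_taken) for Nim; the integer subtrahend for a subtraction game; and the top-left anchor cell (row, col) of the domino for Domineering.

O's best at [X.X../O.O.X]: (1,1)

p1 O@[X.X../O.O.X]: (0,1)[XOX../O.O.X]+0 (0,3)[X.XO./O.O.X]-1 (0,4)[X.X.O/O.O.X]-1 (1,1)[X.X../OOO.X]+1* (1,3)[X.X../O.OOX]-1
p2 X@[X.X../OOO.X] terminal -1; root [X.X../O.O.X] d5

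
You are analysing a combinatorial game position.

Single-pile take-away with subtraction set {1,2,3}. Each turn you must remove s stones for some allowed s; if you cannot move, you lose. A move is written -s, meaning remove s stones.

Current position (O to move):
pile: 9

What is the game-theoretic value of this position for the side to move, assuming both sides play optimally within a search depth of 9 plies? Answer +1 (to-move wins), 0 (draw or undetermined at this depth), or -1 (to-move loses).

p1 O@[9]: -1[8]+1* -2[7]-1 -3[6]-1
p2 X@[8]: -1[7]-1* -2[6]-1 -3[5]-1
p3 O@[7]: -1[6]-1 -2[5]-1 -3[4]+1*
p4 X@[4]: -1[3]-1* -2[2]-1 -3[1]-1
p5 O@[3]: -1[2]-1 -2[1]-1 -3[0]+1*
p6 X@[0] terminal -1; root [9] d9

value(9, O) = +1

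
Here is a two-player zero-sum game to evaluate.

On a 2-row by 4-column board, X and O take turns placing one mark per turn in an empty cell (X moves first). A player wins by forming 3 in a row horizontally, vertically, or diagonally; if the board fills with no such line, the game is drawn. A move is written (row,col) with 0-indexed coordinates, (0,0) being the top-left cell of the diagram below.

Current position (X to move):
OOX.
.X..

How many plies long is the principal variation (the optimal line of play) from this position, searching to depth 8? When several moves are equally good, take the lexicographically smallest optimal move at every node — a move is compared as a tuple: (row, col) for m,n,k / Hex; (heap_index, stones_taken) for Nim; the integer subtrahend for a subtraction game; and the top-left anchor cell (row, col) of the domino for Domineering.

[OOX./.X..] X move#1: (0,3):+0/OOXX/.X.., (1,0):+0/OOX./XX.., (1,2):+1/OOX./.XX.*, (1,3):+0/OOX./.X.X
[OOX./.XX.] O move#2: (0,3):-1/OOXO/.XX.*, (1,0):-1/OOX./OXX., (1,3):-1/OOX./.XXO
[OOXO/.XX.] X move#3: (1,0):+1/OOXO/XXX.*, (1,3):+1/OOXO/.XXX
[OOXO/XXX.] end (terminal -1, O#4); searched OOX./.X.. to 8

PV length from [OOX./.X..]: 3 plies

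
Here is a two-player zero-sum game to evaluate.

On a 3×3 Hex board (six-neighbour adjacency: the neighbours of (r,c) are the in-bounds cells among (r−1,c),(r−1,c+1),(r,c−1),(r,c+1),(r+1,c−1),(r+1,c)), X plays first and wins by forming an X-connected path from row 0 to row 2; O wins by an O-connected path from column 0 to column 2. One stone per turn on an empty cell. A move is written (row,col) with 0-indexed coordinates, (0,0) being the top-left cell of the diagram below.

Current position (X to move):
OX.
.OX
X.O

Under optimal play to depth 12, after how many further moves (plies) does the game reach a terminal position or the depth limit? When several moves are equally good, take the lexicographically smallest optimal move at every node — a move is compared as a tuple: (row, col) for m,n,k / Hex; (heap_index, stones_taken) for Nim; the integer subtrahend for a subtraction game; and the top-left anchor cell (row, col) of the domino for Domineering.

PV length from [OX./.OX/X.O]: 3 plies

[OX./.OX/X.O] X move#1: (0,2):+1/OXX/.OX/X.O*, (1,0):+1/OX./XOX/X.O, (2,1):+1/OX./.OX/XXO
[OXX/.OX/X.O] O move#2: (1,0):-1/OXX/OOX/X.O*, (2,1):-1/OXX/.OX/XOO
[OXX/OOX/X.O] X move#3: (2,1):+1/OXX/OOX/XXO*
[OXX/OOX/XXO] end (terminal -1, O#4); searched OX./.OX/X.O to 12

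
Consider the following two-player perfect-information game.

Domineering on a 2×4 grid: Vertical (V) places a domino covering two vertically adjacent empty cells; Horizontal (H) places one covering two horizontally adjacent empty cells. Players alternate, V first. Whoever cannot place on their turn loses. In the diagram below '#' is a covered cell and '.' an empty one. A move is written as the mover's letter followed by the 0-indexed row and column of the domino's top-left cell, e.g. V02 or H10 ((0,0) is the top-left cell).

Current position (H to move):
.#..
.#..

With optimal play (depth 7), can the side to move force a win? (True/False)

H winning at [.#../.#..]: True

ply 1, H at .#../.#.. | H02=+1→.###/.#..*; H12=+1→.#../.###
ply 2, V at .###/.#.. | V00=-1→####/##..*
ply 3, H at ####/##.. | H12=+1→####/####*
ply 4: ####/#### is terminal -1 (V); from .#../.#.. depth 7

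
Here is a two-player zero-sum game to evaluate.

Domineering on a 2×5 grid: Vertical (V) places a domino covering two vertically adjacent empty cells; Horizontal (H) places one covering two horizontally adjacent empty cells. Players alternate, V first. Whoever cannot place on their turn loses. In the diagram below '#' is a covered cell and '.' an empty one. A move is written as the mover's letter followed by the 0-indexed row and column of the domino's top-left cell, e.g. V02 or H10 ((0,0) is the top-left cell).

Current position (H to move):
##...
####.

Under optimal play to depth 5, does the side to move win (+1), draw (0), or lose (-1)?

[##.../####.] H move#1: H02:-1/####./####., H03:+1/##.##/####.*
[##.##/####.] end (terminal -1, V#2); searched ##.../####. to 5

value(##.../####., H) = +1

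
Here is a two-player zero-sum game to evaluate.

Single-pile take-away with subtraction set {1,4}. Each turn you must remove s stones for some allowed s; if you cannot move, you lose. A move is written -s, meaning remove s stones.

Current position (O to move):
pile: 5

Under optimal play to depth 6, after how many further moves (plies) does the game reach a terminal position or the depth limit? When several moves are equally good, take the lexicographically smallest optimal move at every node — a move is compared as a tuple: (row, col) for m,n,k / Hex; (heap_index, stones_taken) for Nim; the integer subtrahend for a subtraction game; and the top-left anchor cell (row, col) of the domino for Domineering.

PV length from [5]: 2 plies

ply 1, O at 5 | -1=-1→4*; -4=-1→1
ply 2, X at 4 | -1=-1→3; -4=+1→0*
ply 3: 0 is terminal -1 (O); from 5 depth 6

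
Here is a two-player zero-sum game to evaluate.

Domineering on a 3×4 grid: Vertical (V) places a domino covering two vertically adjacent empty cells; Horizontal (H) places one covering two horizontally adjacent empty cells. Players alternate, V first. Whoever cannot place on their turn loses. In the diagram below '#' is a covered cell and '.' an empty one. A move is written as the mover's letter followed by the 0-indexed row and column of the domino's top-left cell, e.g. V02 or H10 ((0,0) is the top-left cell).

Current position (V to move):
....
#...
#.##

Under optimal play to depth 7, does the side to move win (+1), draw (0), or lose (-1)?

ply 1, V at ..../#.../#.## | V01=-1→.#../##../#.##; V02=+1→..#./#.#./#.##*; V03=-1→...#/#..#/#.##; V11=-1→..../##../####
ply 2, H at ..#./#.#./#.## | H00=-1→###./#.#./#.##*
ply 3, V at ###./#.#./#.## | V03=+1→####/#.##/#.##*; V11=+1→###./###./####
ply 4: ####/#.##/#.## is terminal -1 (H); from ..../#.../#.## depth 7

value(..../#.../#.##, V) = +1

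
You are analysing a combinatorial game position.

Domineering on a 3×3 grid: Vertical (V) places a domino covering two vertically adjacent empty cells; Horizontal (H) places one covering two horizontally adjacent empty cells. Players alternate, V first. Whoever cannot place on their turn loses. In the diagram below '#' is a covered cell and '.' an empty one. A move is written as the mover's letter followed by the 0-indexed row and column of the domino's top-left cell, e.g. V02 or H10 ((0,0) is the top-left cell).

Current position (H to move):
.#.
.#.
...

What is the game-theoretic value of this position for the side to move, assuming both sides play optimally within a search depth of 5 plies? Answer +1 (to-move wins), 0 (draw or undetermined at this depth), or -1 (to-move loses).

[.#./.#./...] H move#1: H20:-1/.#./.#./##.*, H21:-1/.#./.#./.##
[.#./.#./##.] V move#2: V00:+1/##./##./##.*, V02:+1/.##/.##/##., V12:+1/.#./.##/###
[##./##./##.] end (terminal -1, H#3); searched .#./.#./... to 5

value(.#./.#./..., H) = -1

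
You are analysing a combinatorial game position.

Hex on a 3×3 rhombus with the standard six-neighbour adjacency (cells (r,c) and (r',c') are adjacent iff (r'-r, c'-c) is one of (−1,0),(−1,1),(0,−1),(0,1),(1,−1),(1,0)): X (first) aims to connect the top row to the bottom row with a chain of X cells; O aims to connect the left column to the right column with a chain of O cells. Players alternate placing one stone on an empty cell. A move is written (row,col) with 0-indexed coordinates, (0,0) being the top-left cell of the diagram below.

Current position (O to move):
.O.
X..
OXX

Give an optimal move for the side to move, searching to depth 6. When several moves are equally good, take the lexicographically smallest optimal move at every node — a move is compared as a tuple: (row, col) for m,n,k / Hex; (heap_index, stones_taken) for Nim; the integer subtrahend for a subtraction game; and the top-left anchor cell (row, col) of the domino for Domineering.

O's best at [.O./X../OXX]: (0,2)

ply 1, O at .O./X../OXX | (0,0)=-1→OO./X../OXX; (0,2)=+1→.OO/X../OXX*; (1,1)=+1→.O./XO./OXX; (1,2)=-1→.O./X.O/OXX
ply 2, X at .OO/X../OXX | (0,0)=-1→XOO/X../OXX*; (1,1)=-1→.OO/XX./OXX; (1,2)=-1→.OO/X.X/OXX
ply 3, O at XOO/X../OXX | (1,1)=+1→XOO/XO./OXX*; (1,2)=-1→XOO/X.O/OXX
ply 4: XOO/XO./OXX is terminal -1 (X); from .O./X../OXX depth 6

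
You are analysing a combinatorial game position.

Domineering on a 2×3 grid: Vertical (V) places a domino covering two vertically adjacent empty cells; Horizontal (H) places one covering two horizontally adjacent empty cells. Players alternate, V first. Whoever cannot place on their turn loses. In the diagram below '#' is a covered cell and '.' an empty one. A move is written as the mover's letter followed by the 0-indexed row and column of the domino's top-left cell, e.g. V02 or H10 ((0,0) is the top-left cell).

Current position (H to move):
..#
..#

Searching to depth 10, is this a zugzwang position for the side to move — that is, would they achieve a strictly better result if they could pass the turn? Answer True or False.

zugzwang(..#/..#, H) = False

[..#/..#] H move#1: H00:+1/###/..#*, H10:+1/..#/###
[###/..#] end (terminal -1, V#2); searched ..#/..# to 10
pass branch (V moves first from the same position):
  | [..#/..#] V move#1: V00:+1/#.#/#.#*, V01:+1/.##/.##
  | [#.#/#.#] end (terminal -1, H#2); searched ..#/..# to 10
H moving scores +1; H passing scores -1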